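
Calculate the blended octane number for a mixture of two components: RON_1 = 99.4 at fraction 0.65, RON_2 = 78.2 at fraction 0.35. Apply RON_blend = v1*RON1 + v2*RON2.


Linear blending: RON_blend = sum(vi * RONi)
Contribution 1: 0.65 * 99.4 = 64.61
Contribution 2: 0.35 * 78.2 = 27.37
RON_blend = 64.61 + 27.37 = 91.98

91.98


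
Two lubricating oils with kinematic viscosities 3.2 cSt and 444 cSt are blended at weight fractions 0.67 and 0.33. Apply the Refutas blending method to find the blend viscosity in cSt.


Refutas method: VBN_i = 14.534*ln(ln(visc_i + 0.8)) + 10.975, blended linearly by mass fraction; since VBN is linear in VBI_i = ln(ln(visc_i + 0.8)) and the fractions sum to 1, blend VBI directly: visc = exp(exp(VBI_blend)) - 0.8
VBI_1 = ln(ln(3.2 + 0.8)) = 0.326634
VBI_2 = ln(ln(444 + 0.8)) = 1.8079
VBI_blend = 0.67 * 0.326634 + 0.33 * 1.8079 = 0.815452
visc_blend = exp(exp(0.815452)) - 0.8 = 8.785

8.785 cSt


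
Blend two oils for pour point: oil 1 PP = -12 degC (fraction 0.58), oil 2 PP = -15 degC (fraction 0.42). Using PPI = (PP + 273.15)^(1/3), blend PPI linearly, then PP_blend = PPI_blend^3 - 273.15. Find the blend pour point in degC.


PPI_1 = (-12 + 273.15)^(1/3) = 6.391901
PPI_2 = (-15 + 273.15)^(1/3) = 6.36733
PPI_blend = 0.58 * 6.391901 + 0.42 * 6.36733 = 6.381581
PP_blend = 6.381581^3 - 273.15 = 259.8872 - 273.15 = -13.26

-13.26 degC


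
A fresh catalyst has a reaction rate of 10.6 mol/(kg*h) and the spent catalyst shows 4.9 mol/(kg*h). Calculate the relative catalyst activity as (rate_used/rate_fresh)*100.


Activity (%) = (rate_used / rate_fresh) * 100
rate_used = 4.9, rate_fresh = 10.6
= (4.9 / 10.6) * 100
= 0.4623 * 100 = 46.23

46.23 %


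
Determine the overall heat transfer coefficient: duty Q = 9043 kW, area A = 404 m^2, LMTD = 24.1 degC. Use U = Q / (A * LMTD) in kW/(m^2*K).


From Q = U*A*LMTD, U = Q / (A * LMTD)
U = 9043 / (404 * 24.1) = 9043 / 9736.4 = 0.9288

0.9288 kW/(m^2*K)


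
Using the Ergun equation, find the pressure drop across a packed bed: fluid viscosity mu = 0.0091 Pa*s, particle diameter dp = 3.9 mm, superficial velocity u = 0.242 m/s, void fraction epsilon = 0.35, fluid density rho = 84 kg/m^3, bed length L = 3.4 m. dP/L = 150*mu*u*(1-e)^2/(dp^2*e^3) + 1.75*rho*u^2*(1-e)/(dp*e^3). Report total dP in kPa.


dp = 3.9 mm = 0.0039 m
Viscous term = 150*0.0091*0.242*(1-0.35)^2 / (0.0039^2*0.35^3) = 214014
Inertial term = 1.75*84*0.242^2*(1-0.35) / (0.0039*0.35^3) = 33465.1
dP/L = 214014 + 33465.1 = 247479 Pa/m
dP = 247479 * 3.4 / 1000 = 841.4 kPa

841.4 kPa


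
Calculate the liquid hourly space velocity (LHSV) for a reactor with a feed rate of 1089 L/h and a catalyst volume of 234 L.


LHSV = volumetric feed rate / catalyst volume
= 1089 L/h / 234 L
= 4.654 h^-1

4.654 h^-1


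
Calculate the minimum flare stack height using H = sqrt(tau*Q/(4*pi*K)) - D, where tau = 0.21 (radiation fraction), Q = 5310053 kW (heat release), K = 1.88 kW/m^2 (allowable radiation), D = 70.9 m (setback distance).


tau*Q/(4*pi*K) = 0.21 * 5310053 / (4 * pi * 1.88) = 47200.9
sqrt(47200.9) = 217.258
H = 217.258 - 70.9 = 146.4

146.4 m


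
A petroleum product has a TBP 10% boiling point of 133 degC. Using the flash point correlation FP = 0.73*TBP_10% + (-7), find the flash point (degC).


FP = 0.73 * 133 + (-7) = 90.09

90.09 degC


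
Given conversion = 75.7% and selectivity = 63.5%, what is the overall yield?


Overall yield = conversion (%) * selectivity (%) / 100
Conversion = 75.7%, Selectivity = 63.5%
Y = 75.7 * 63.5 / 100
= 48.0695 %

48.0695 %


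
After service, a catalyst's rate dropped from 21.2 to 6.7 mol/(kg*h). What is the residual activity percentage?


Activity (%) = (rate_used / rate_fresh) * 100
rate_used = 6.7, rate_fresh = 21.2
= (6.7 / 21.2) * 100
= 0.3160 * 100 = 31.60

31.60 %


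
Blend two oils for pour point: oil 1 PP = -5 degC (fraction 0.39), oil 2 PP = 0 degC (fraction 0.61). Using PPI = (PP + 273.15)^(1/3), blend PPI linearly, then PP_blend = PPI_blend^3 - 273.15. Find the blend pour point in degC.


PPI_1 = (-5 + 273.15)^(1/3) = 6.448508
PPI_2 = (0 + 273.15)^(1/3) = 6.488342
PPI_blend = 0.39 * 6.448508 + 0.61 * 6.488342 = 6.472807
PP_blend = 6.472807^3 - 273.15 = 271.1927 - 273.15 = -1.96

-1.96 degC


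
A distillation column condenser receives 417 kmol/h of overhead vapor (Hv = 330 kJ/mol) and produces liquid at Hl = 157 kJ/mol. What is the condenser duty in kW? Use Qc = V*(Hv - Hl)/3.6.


Qc = 417 * (330 - 157) / 3.6 = 417 * 173 / 3.6 = 20040

20040 kW


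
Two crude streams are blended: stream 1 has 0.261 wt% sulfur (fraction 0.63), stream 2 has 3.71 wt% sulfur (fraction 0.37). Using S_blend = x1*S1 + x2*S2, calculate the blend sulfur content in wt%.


Linear sulfur blending: S_blend = x1*S1 + x2*S2
Contribution 1: 0.63 * 0.261 = 0.16443 wt%
Contribution 2: 0.37 * 3.71 = 1.3727 wt%
S_blend = 0.16443 + 1.3727 = 1.53713

1.53713 wt%


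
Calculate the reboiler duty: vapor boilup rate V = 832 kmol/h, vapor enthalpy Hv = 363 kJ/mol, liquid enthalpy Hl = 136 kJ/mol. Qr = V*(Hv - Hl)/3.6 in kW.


Qr = 832 * (363 - 136) / 3.6 = 832 * 227 / 3.6 = 52460

52460 kW


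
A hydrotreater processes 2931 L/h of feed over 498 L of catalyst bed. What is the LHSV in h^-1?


LHSV = volumetric feed rate / catalyst volume
= 2931 L/h / 498 L
= 5.886 h^-1

5.886 h^-1


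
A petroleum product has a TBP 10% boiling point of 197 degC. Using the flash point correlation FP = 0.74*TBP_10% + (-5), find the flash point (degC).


FP = 0.74 * 197 + (-5) = 140.78

140.78 degC


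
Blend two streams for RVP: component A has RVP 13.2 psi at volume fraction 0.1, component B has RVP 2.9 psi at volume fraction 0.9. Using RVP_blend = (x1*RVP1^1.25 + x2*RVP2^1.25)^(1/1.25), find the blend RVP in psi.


Chevron index: RVP_blend = (sum xi*RVPi^1.25)^(1/1.25)
RVP^1.25 terms: 0.1 * 13.2^1.25 + 0.9 * 2.9^1.25 = 5.922
RVP_blend = 5.922^(1/1.25) = 4.149

4.149 psi


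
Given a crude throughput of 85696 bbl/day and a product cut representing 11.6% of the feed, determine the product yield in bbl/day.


Crude throughput = 85696 bbl/day
Fraction yield = 11.6%
yield = throughput * fraction / 100
yield = 85696 * 11.6 / 100 = 9940.736

9940.736 bbl/day


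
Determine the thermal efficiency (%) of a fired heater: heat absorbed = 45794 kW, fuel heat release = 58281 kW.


Furnace efficiency = Q_absorbed / Q_fuel * 100
= 45794 / 58281 * 100 = 78.57

78.57 %


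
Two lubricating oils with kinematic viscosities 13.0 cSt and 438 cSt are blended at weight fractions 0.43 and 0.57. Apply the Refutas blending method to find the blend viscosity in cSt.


Refutas method: VBN_i = 14.534*ln(ln(visc_i + 0.8)) + 10.975, blended linearly by mass fraction; since VBN is linear in VBI_i = ln(ln(visc_i + 0.8)) and the fractions sum to 1, blend VBI directly: visc = exp(exp(VBI_blend)) - 0.8
VBI_1 = ln(ln(13.0 + 0.8)) = 0.964955
VBI_2 = ln(ln(438 + 0.8)) = 1.80567
VBI_blend = 0.43 * 0.964955 + 0.57 * 1.80567 = 1.44416
visc_blend = exp(exp(1.44416)) - 0.8 = 68.49

68.49 cSt


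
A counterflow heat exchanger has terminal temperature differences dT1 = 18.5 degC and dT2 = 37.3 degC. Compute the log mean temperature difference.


LMTD = (dT1 - dT2) / ln(dT1/dT2)
= (18.5 - 37.3) / ln(18.5 / 37.3) = -18.8 / -0.701223 = 26.81

26.81 degC


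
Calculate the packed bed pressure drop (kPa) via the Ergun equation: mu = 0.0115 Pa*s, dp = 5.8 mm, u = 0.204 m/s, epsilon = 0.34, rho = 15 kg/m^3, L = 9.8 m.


dp = 5.8 mm = 0.0058 m
Viscous term = 150*0.0115*0.204*(1-0.34)^2 / (0.0058^2*0.34^3) = 115935
Inertial term = 1.75*15*0.204^2*(1-0.34) / (0.0058*0.34^3) = 3162.78
dP/L = 115935 + 3162.78 = 119098 Pa/m
dP = 119098 * 9.8 / 1000 = 1167 kPa

1167 kPa


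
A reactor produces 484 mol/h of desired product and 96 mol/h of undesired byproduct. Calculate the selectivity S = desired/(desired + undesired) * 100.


Selectivity = desired / (desired + undesired) * 100
Total products = 484 + 96 = 580 mol/h
S = 484 / 580 * 100
= 0.8345 * 100
= 83.45 %

83.45 %


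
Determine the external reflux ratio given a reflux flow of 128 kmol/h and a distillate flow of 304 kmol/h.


Reflux ratio definition: R = L / D (liquid returned / distillate withdrawn)
L = 128 kmol/h, D = 304 kmol/h
R = 128 / 304 = 0.4211

0.4211


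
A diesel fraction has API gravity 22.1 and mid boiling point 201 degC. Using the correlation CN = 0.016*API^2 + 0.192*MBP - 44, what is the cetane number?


CN = 0.016 * 22.1^2 + 0.192 * 201 - 44
CN = 7.81456 + 38.592 - 44 = 2.40656

2.40656


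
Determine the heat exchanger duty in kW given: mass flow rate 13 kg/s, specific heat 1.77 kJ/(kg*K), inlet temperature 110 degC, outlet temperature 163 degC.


Q = m_dot * cp * delta_T
delta_T = 163 - 110 = 53 K
Q = 13 * 1.77 * 53
= 23.01 * 53
= 1219.53 kW

1219.53 kW


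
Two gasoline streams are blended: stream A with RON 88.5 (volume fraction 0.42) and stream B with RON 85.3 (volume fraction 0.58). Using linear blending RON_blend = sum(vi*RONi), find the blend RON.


Linear blending: RON_blend = sum(vi * RONi)
Contribution 1: 0.42 * 88.5 = 37.17
Contribution 2: 0.58 * 85.3 = 49.474
RON_blend = 37.17 + 49.474 = 86.644

86.644


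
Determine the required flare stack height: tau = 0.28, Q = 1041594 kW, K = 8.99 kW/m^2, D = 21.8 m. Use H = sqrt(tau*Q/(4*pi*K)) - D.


tau*Q/(4*pi*K) = 0.28 * 1041594 / (4 * pi * 8.99) = 2581.59
sqrt(2581.59) = 50.8093
H = 50.8093 - 21.8 = 29.01

29.01 m


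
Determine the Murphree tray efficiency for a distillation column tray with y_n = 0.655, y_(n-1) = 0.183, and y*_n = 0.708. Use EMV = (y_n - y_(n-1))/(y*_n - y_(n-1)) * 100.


Murphree vapor efficiency: EMV = (y_n - y_(n-1)) / (y*_n - y_(n-1)) * 100
EMV = (0.655 - 0.183) / (0.708 - 0.183) * 100 = 0.472 / 0.525 * 100 = 89.90

89.90 %


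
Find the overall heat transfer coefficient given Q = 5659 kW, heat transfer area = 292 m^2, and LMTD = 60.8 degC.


From Q = U*A*LMTD, U = Q / (A * LMTD)
U = 5659 / (292 * 60.8) = 5659 / 17753.6 = 0.3188

0.3188 kW/(m^2*K)


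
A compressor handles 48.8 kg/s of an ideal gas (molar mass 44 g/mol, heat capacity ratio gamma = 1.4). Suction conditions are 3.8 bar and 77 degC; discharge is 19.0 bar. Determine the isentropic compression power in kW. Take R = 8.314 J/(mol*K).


Isentropic work: W = m*(gamma/(gamma-1))*(R*T1/MW)*((P2/P1)^((gamma-1)/gamma) - 1)
T1 = 77 + 273.15 = 350.15 K
Pressure ratio = 19.0 / 3.8 = 5
Exponent = (1.4 - 1)/1.4 = 0.285714
(P2/P1)^exp - 1 = 5^0.285714 - 1 = 0.583819
W = 48.8 * 1.4 / 0.4 * 8.314 * 350.15 / 44 * 0.583819 = 6597

6597 kW


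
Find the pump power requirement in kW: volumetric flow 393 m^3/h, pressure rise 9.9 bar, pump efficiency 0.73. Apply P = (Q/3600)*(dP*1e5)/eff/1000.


Q = 393 / 3600 = 0.109167 m^3/s
P = 0.109167 * (9.9 * 1e5) / 0.73 / 1000 = 148.0

148.0 kW


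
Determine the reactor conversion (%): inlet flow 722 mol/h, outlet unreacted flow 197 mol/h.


X = (F_in - F_out) / F_in * 100
Moles reacted = 722 - 197 = 525
X = 525 / 722 * 100
= 0.7271 * 100
= 72.71 %

72.71 %


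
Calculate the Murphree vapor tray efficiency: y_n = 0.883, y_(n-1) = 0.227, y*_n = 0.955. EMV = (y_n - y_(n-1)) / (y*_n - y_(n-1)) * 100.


Murphree vapor efficiency: EMV = (y_n - y_(n-1)) / (y*_n - y_(n-1)) * 100
EMV = (0.883 - 0.227) / (0.955 - 0.227) * 100 = 0.656 / 0.728 * 100 = 90.11

90.11 %


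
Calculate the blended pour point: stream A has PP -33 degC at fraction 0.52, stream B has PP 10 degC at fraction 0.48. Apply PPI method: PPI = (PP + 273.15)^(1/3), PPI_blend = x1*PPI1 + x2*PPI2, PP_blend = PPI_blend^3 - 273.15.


PPI_1 = (-33 + 273.15)^(1/3) = 6.215759
PPI_2 = (10 + 273.15)^(1/3) = 6.566574
PPI_blend = 0.52 * 6.215759 + 0.48 * 6.566574 = 6.38415
PP_blend = 6.38415^3 - 273.15 = 260.2012 - 273.15 = -12.95

-12.95 degC


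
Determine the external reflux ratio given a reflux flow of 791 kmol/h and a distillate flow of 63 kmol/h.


Reflux ratio definition: R = L / D (liquid returned / distillate withdrawn)
L = 791 kmol/h, D = 63 kmol/h
R = 791 / 63 = 12.56

12.56


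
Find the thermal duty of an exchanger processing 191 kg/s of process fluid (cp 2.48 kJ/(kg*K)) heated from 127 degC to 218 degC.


Q = m_dot * cp * delta_T
delta_T = 218 - 127 = 91 K
Q = 191 * 2.48 * 91
= 473.68 * 91
= 43104.88 kW

43104.88 kW


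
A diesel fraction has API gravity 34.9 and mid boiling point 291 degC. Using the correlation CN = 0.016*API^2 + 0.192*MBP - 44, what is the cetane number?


CN = 0.016 * 34.9^2 + 0.192 * 291 - 44
CN = 19.48816 + 55.872 - 44 = 31.36016

31.36016


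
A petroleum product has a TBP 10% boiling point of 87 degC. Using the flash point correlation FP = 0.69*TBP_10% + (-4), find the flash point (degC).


FP = 0.69 * 87 + (-4) = 56.03

56.03 degC


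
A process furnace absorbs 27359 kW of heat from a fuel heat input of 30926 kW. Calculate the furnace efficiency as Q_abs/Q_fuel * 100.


Furnace efficiency = Q_absorbed / Q_fuel * 100
= 27359 / 30926 * 100 = 88.47

88.47 %


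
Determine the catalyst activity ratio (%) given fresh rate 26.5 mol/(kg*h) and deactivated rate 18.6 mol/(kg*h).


Activity (%) = (rate_used / rate_fresh) * 100
rate_used = 18.6, rate_fresh = 26.5
= (18.6 / 26.5) * 100
= 0.7019 * 100 = 70.19

70.19 %


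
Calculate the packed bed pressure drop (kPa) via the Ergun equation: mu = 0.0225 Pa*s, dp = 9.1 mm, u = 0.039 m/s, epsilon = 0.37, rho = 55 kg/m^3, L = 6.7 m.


dp = 9.1 mm = 0.0091 m
Viscous term = 150*0.0225*0.039*(1-0.37)^2 / (0.0091^2*0.37^3) = 12454.6
Inertial term = 1.75*55*0.039^2*(1-0.37) / (0.0091*0.37^3) = 200.089
dP/L = 12454.6 + 200.089 = 12654.7 Pa/m
dP = 12654.7 * 6.7 / 1000 = 84.79 kPa

84.79 kPa


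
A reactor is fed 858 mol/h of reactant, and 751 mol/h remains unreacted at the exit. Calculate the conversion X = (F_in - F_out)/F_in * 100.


X = (F_in - F_out) / F_in * 100
Moles reacted = 858 - 751 = 107
X = 107 / 858 * 100
= 0.1247 * 100
= 12.47 %

12.47 %


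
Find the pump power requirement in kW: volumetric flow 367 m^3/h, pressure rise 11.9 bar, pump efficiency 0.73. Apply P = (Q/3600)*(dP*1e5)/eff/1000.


Q = 367 / 3600 = 0.101944 m^3/s
P = 0.101944 * (11.9 * 1e5) / 0.73 / 1000 = 166.2

166.2 kW


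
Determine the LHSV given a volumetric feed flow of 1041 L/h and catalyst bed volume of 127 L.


LHSV = volumetric feed rate / catalyst volume
= 1041 L/h / 127 L
= 8.197 h^-1

8.197 h^-1


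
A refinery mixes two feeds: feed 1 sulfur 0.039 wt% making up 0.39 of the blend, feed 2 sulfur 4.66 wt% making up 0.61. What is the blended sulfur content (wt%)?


Linear sulfur blending: S_blend = x1*S1 + x2*S2
Contribution 1: 0.39 * 0.039 = 0.01521 wt%
Contribution 2: 0.61 * 4.66 = 2.8426 wt%
S_blend = 0.01521 + 2.8426 = 2.85781

2.85781 wt%


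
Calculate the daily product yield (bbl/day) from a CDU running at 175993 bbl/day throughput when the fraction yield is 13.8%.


Crude throughput = 175993 bbl/day
Fraction yield = 13.8%
yield = throughput * fraction / 100
yield = 175993 * 13.8 / 100 = 24287.034

24287.034 bbl/day


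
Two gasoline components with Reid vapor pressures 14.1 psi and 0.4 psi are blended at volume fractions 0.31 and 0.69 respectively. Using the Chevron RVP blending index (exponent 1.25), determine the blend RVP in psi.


Chevron index: RVP_blend = (sum xi*RVPi^1.25)^(1/1.25)
RVP^1.25 terms: 0.31 * 14.1^1.25 + 0.69 * 0.4^1.25 = 8.68954
RVP_blend = 8.68954^(1/1.25) = 5.639

5.639 psi


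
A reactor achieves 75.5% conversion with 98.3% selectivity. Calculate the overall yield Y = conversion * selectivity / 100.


Overall yield = conversion (%) * selectivity (%) / 100
Conversion = 75.5%, Selectivity = 98.3%
Y = 75.5 * 98.3 / 100
= 74.2165 %

74.2165 %


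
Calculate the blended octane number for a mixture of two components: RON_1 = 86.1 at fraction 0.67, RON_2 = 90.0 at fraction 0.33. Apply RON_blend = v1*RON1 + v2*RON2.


Linear blending: RON_blend = sum(vi * RONi)
Contribution 1: 0.67 * 86.1 = 57.687
Contribution 2: 0.33 * 90.0 = 29.7
RON_blend = 57.687 + 29.7 = 87.387

87.387


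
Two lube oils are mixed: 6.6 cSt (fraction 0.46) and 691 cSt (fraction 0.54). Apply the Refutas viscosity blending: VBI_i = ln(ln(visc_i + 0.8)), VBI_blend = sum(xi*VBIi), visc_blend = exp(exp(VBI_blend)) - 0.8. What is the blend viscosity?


Refutas method: VBN_i = 14.534*ln(ln(visc_i + 0.8)) + 10.975, blended linearly by mass fraction; since VBN is linear in VBI_i = ln(ln(visc_i + 0.8)) and the fractions sum to 1, blend VBI directly: visc = exp(exp(VBI_blend)) - 0.8
VBI_1 = ln(ln(6.6 + 0.8)) = 0.693887
VBI_2 = ln(ln(691 + 0.8)) = 1.87783
VBI_blend = 0.46 * 0.693887 + 0.54 * 1.87783 = 1.33322
visc_blend = exp(exp(1.33322)) - 0.8 = 43.60

43.60 cSt


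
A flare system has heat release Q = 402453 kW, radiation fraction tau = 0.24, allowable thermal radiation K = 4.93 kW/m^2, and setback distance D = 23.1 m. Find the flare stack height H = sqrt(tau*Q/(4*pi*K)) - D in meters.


tau*Q/(4*pi*K) = 0.24 * 402453 / (4 * pi * 4.93) = 1559.08
sqrt(1559.08) = 39.4852
H = 39.4852 - 23.1 = 16.39

16.39 m


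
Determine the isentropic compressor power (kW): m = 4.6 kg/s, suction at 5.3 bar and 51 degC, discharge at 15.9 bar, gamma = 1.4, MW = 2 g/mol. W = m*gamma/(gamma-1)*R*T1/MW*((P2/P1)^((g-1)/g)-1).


Isentropic work: W = m*(gamma/(gamma-1))*(R*T1/MW)*((P2/P1)^((gamma-1)/gamma) - 1)
T1 = 51 + 273.15 = 324.15 K
Pressure ratio = 15.9 / 5.3 = 3
Exponent = (1.4 - 1)/1.4 = 0.285714
(P2/P1)^exp - 1 = 3^0.285714 - 1 = 0.368738
W = 4.6 * 1.4 / 0.4 * 8.314 * 324.15 / 2 * 0.368738 = 8000

8000 kW


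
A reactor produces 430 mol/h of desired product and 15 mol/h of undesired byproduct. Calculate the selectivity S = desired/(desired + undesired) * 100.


Selectivity = desired / (desired + undesired) * 100
Total products = 430 + 15 = 445 mol/h
S = 430 / 445 * 100
= 0.9663 * 100
= 96.63 %

96.63 %


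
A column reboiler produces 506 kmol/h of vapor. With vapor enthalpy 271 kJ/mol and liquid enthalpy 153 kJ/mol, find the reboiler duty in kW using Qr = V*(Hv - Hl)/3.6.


Qr = 506 * (271 - 153) / 3.6 = 506 * 118 / 3.6 = 16590

16590 kW


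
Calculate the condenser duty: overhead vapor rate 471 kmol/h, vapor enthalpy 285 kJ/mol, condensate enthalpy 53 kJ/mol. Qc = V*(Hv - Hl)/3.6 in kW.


Qc = 471 * (285 - 53) / 3.6 = 471 * 232 / 3.6 = 30350

30350 kW


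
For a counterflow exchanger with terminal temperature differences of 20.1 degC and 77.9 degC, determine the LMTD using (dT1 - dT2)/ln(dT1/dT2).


LMTD = (dT1 - dT2) / ln(dT1/dT2)
= (20.1 - 77.9) / ln(20.1 / 77.9) = -57.8 / -1.35471 = 42.67

42.67 degC


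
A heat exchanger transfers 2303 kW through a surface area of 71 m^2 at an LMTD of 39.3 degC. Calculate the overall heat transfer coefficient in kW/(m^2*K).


From Q = U*A*LMTD, U = Q / (A * LMTD)
U = 2303 / (71 * 39.3) = 2303 / 2790.3 = 0.8254

0.8254 kW/(m^2*K)


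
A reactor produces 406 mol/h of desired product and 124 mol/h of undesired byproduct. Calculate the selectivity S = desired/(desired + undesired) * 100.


Selectivity = desired / (desired + undesired) * 100
Total products = 406 + 124 = 530 mol/h
S = 406 / 530 * 100
= 0.7660 * 100
= 76.60 %

76.60 %


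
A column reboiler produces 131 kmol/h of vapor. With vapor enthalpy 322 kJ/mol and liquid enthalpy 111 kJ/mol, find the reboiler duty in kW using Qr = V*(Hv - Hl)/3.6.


Qr = 131 * (322 - 111) / 3.6 = 131 * 211 / 3.6 = 7678

7678 kW


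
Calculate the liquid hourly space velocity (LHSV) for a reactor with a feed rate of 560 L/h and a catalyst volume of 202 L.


LHSV = volumetric feed rate / catalyst volume
= 560 L/h / 202 L
= 2.772 h^-1

2.772 h^-1


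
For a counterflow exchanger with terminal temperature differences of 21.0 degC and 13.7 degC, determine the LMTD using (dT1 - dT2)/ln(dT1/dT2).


LMTD = (dT1 - dT2) / ln(dT1/dT2)
= (21.0 - 13.7) / ln(21.0 / 13.7) = 7.3 / 0.427127 = 17.09

17.09 degC


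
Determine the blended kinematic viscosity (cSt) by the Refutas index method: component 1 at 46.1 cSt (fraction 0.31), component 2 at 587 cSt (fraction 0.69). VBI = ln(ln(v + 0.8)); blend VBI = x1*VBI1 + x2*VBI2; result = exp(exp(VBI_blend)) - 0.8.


Refutas method: VBN_i = 14.534*ln(ln(visc_i + 0.8)) + 10.975, blended linearly by mass fraction; since VBN is linear in VBI_i = ln(ln(visc_i + 0.8)) and the fractions sum to 1, blend VBI directly: visc = exp(exp(VBI_blend)) - 0.8
VBI_1 = ln(ln(46.1 + 0.8)) = 1.34756
VBI_2 = ln(ln(587 + 0.8)) = 1.8526
VBI_blend = 0.31 * 1.34756 + 0.69 * 1.8526 = 1.69604
visc_blend = exp(exp(1.69604)) - 0.8 = 232.5

232.5 cSt


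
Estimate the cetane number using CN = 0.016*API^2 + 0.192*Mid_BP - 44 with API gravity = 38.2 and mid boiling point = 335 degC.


CN = 0.016 * 38.2^2 + 0.192 * 335 - 44
CN = 23.34784 + 64.32 - 44 = 43.66784

43.66784


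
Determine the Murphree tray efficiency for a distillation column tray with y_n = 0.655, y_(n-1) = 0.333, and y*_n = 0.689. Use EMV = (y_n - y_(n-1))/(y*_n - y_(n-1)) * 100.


Murphree vapor efficiency: EMV = (y_n - y_(n-1)) / (y*_n - y_(n-1)) * 100
EMV = (0.655 - 0.333) / (0.689 - 0.333) * 100 = 0.322 / 0.356 * 100 = 90.45

90.45 %


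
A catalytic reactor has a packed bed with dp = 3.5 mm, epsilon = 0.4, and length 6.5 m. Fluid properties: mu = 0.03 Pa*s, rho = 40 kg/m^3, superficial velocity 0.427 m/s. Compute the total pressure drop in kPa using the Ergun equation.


dp = 3.5 mm = 0.0035 m
Viscous term = 150*0.03*0.427*(1-0.4)^2 / (0.0035^2*0.4^3) = 882321
Inertial term = 1.75*40*0.427^2*(1-0.4) / (0.0035*0.4^3) = 34186.7
dP/L = 882321 + 34186.7 = 916508 Pa/m
dP = 916508 * 6.5 / 1000 = 5957 kPa

5957 kPa


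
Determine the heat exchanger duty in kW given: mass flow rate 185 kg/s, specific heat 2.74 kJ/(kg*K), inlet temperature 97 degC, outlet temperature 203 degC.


Q = m_dot * cp * delta_T
delta_T = 203 - 97 = 106 K
Q = 185 * 2.74 * 106
= 506.9 * 106
= 53731.4 kW

53731.4 kW


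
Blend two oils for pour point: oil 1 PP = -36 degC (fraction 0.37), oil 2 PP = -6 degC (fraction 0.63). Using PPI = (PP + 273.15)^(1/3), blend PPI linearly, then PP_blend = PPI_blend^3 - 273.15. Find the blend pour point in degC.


PPI_1 = (-36 + 273.15)^(1/3) = 6.189768
PPI_2 = (-6 + 273.15)^(1/3) = 6.440482
PPI_blend = 0.37 * 6.189768 + 0.63 * 6.440482 = 6.347718
PP_blend = 6.347718^3 - 273.15 = 255.7719 - 273.15 = -17.38

-17.38 degC


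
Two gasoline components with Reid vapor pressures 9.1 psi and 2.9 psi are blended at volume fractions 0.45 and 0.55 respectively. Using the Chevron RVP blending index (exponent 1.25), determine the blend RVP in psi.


Chevron index: RVP_blend = (sum xi*RVPi^1.25)^(1/1.25)
RVP^1.25 terms: 0.45 * 9.1^1.25 + 0.55 * 2.9^1.25 = 9.19379
RVP_blend = 9.19379^(1/1.25) = 5.899

5.899 psi


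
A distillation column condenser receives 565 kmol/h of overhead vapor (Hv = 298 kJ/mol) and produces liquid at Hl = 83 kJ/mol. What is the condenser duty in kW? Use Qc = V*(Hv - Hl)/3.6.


Qc = 565 * (298 - 83) / 3.6 = 565 * 215 / 3.6 = 33740

33740 kW


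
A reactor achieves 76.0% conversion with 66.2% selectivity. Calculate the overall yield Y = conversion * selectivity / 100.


Overall yield = conversion (%) * selectivity (%) / 100
Conversion = 76.0%, Selectivity = 66.2%
Y = 76.0 * 66.2 / 100
= 50.312 %

50.312 %


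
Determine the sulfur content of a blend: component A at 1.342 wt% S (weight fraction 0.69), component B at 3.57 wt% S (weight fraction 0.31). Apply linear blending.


Linear sulfur blending: S_blend = x1*S1 + x2*S2
Contribution 1: 0.69 * 1.342 = 0.92598 wt%
Contribution 2: 0.31 * 3.57 = 1.1067 wt%
S_blend = 0.92598 + 1.1067 = 2.03268

2.03268 wt%


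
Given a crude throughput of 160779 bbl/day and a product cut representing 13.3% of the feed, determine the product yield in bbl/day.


Crude throughput = 160779 bbl/day
Fraction yield = 13.3%
yield = throughput * fraction / 100
yield = 160779 * 13.3 / 100 = 21383.607

21383.607 bbl/day


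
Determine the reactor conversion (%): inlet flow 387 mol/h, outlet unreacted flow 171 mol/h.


X = (F_in - F_out) / F_in * 100
Moles reacted = 387 - 171 = 216
X = 216 / 387 * 100
= 0.5581 * 100
= 55.81 %

55.81 %


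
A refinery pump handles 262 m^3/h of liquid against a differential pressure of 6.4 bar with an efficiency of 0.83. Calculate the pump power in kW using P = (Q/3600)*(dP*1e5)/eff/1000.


Q = 262 / 3600 = 0.0727778 m^3/s
P = 0.0727778 * (6.4 * 1e5) / 0.83 / 1000 = 56.12

56.12 kW


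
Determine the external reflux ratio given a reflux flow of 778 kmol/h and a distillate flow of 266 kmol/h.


Reflux ratio definition: R = L / D (liquid returned / distillate withdrawn)
L = 778 kmol/h, D = 266 kmol/h
R = 778 / 266 = 2.925

2.925


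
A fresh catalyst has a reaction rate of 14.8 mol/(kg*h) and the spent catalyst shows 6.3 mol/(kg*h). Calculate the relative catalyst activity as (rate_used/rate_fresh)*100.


Activity (%) = (rate_used / rate_fresh) * 100
rate_used = 6.3, rate_fresh = 14.8
= (6.3 / 14.8) * 100
= 0.4257 * 100 = 42.57

42.57 %


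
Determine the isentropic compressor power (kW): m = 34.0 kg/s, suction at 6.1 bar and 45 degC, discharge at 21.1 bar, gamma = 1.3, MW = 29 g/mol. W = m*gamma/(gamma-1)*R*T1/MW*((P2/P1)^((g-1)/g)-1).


Isentropic work: W = m*(gamma/(gamma-1))*(R*T1/MW)*((P2/P1)^((gamma-1)/gamma) - 1)
T1 = 45 + 273.15 = 318.15 K
Pressure ratio = 21.1 / 6.1 = 3.45902
Exponent = (1.3 - 1)/1.3 = 0.230769
(P2/P1)^exp - 1 = 3.45902^0.230769 - 1 = 0.3316
W = 34.0 * 1.3 / 0.3 * 8.314 * 318.15 / 29 * 0.3316 = 4456

4456 kW


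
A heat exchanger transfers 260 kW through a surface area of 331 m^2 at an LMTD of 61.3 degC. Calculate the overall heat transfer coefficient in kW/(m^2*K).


From Q = U*A*LMTD, U = Q / (A * LMTD)
U = 260 / (331 * 61.3) = 260 / 20290.3 = 0.01281

0.01281 kW/(m^2*K)


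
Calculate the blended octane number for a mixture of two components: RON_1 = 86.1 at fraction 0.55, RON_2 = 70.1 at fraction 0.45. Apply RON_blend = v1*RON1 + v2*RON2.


Linear blending: RON_blend = sum(vi * RONi)
Contribution 1: 0.55 * 86.1 = 47.355
Contribution 2: 0.45 * 70.1 = 31.545
RON_blend = 47.355 + 31.545 = 78.9

78.9


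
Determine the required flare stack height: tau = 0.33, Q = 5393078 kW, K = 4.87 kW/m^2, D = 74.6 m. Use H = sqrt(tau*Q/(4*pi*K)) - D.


tau*Q/(4*pi*K) = 0.33 * 5393078 / (4 * pi * 4.87) = 29081.2
sqrt(29081.2) = 170.532
H = 170.532 - 74.6 = 95.93

95.93 m


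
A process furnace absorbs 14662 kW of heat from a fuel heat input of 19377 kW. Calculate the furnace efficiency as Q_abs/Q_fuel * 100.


Furnace efficiency = Q_absorbed / Q_fuel * 100
= 14662 / 19377 * 100 = 75.67

75.67 %


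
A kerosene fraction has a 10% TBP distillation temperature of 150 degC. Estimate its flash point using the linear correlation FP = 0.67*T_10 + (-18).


FP = 0.67 * 150 + (-18) = 82.5

82.5 degC


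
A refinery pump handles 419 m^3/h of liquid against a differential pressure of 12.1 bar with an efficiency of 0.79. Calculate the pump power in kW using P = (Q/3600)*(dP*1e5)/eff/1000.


Q = 419 / 3600 = 0.116389 m^3/s
P = 0.116389 * (12.1 * 1e5) / 0.79 / 1000 = 178.3

178.3 kW


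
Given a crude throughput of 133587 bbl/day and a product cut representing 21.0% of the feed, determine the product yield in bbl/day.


Crude throughput = 133587 bbl/day
Fraction yield = 21.0%
yield = throughput * fraction / 100
yield = 133587 * 21.0 / 100 = 28053.27

28053.27 bbl/day


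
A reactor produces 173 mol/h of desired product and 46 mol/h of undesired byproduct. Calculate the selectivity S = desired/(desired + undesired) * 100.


Selectivity = desired / (desired + undesired) * 100
Total products = 173 + 46 = 219 mol/h
S = 173 / 219 * 100
= 0.7900 * 100
= 79.00 %

79.00 %


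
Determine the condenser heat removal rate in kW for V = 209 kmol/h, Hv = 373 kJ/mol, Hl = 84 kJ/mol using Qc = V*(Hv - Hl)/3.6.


Qc = 209 * (373 - 84) / 3.6 = 209 * 289 / 3.6 = 16780

16780 kW


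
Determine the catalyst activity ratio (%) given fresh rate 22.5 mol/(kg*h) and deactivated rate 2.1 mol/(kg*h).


Activity (%) = (rate_used / rate_fresh) * 100
rate_used = 2.1, rate_fresh = 22.5
= (2.1 / 22.5) * 100
= 0.09333 * 100 = 9.333

9.333 %


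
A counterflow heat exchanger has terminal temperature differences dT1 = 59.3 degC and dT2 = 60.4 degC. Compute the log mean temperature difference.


LMTD = (dT1 - dT2) / ln(dT1/dT2)
= (59.3 - 60.4) / ln(59.3 / 60.4) = -1.1 / -0.0183798 = 59.85

59.85 degC


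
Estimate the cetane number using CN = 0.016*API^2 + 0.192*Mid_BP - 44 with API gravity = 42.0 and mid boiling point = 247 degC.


CN = 0.016 * 42.0^2 + 0.192 * 247 - 44
CN = 28.224 + 47.424 - 44 = 31.648

31.648


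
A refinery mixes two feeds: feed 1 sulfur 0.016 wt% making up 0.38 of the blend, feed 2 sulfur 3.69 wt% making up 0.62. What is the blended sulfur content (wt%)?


Linear sulfur blending: S_blend = x1*S1 + x2*S2
Contribution 1: 0.38 * 0.016 = 0.00608 wt%
Contribution 2: 0.62 * 3.69 = 2.2878 wt%
S_blend = 0.00608 + 2.2878 = 2.29388

2.29388 wt%


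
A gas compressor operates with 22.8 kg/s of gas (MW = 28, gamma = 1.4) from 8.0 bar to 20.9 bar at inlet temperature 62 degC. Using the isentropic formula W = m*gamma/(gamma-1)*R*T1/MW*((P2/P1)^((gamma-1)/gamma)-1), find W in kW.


Isentropic work: W = m*(gamma/(gamma-1))*(R*T1/MW)*((P2/P1)^((gamma-1)/gamma) - 1)
T1 = 62 + 273.15 = 335.15 K
Pressure ratio = 20.9 / 8.0 = 2.6125
Exponent = (1.4 - 1)/1.4 = 0.285714
(P2/P1)^exp - 1 = 2.6125^0.285714 - 1 = 0.315706
W = 22.8 * 1.4 / 0.4 * 8.314 * 335.15 / 28 * 0.315706 = 2507

2507 kW


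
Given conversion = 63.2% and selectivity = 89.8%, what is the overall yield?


Overall yield = conversion (%) * selectivity (%) / 100
Conversion = 63.2%, Selectivity = 89.8%
Y = 63.2 * 89.8 / 100
= 56.7536 %

56.7536 %


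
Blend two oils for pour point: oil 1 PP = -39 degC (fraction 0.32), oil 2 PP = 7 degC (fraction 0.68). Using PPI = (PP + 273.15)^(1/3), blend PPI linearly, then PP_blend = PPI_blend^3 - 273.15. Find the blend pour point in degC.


PPI_1 = (-39 + 273.15)^(1/3) = 6.163557
PPI_2 = (7 + 273.15)^(1/3) = 6.543301
PPI_blend = 0.32 * 6.163557 + 0.68 * 6.543301 = 6.421783
PP_blend = 6.421783^3 - 273.15 = 264.8298 - 273.15 = -8.32

-8.32 degC


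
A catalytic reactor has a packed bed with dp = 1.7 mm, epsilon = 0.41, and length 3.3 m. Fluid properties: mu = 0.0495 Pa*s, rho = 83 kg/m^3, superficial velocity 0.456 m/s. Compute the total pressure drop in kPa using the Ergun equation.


dp = 1.7 mm = 0.0017 m
Viscous term = 150*0.0495*0.456*(1-0.41)^2 / (0.0017^2*0.41^3) = 5917200
Inertial term = 1.75*83*0.456^2*(1-0.41) / (0.0017*0.41^3) = 152089
dP/L = 5917200 + 152089 = 6069290 Pa/m
dP = 6069290 * 3.3 / 1000 = 20030 kPa

20030 kPa


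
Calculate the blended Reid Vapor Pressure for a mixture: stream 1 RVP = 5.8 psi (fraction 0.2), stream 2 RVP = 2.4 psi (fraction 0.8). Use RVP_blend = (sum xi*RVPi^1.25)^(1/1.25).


Chevron index: RVP_blend = (sum xi*RVPi^1.25)^(1/1.25)
RVP^1.25 terms: 0.2 * 5.8^1.25 + 0.8 * 2.4^1.25 = 4.18993
RVP_blend = 4.18993^(1/1.25) = 3.146

3.146 psi


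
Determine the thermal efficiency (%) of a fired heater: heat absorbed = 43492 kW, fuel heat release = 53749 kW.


Furnace efficiency = Q_absorbed / Q_fuel * 100
= 43492 / 53749 * 100 = 80.92

80.92 %


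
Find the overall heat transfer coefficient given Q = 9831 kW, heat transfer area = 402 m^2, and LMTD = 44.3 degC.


From Q = U*A*LMTD, U = Q / (A * LMTD)
U = 9831 / (402 * 44.3) = 9831 / 17808.6 = 0.5520

0.5520 kW/(m^2*K)


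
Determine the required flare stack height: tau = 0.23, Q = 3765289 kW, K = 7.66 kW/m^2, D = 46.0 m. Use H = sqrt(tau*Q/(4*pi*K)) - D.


tau*Q/(4*pi*K) = 0.23 * 3765289 / (4 * pi * 7.66) = 8996.79
sqrt(8996.79) = 94.8514
H = 94.8514 - 46.0 = 48.85

48.85 m


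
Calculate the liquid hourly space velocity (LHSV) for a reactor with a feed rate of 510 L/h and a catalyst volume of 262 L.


LHSV = volumetric feed rate / catalyst volume
= 510 L/h / 262 L
= 1.947 h^-1

1.947 h^-1


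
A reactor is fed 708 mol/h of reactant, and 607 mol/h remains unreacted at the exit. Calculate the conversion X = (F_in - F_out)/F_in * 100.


X = (F_in - F_out) / F_in * 100
Moles reacted = 708 - 607 = 101
X = 101 / 708 * 100
= 0.1427 * 100
= 14.27 %

14.27 %


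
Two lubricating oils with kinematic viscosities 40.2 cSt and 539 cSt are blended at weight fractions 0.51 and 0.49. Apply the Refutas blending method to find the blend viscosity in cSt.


Refutas method: VBN_i = 14.534*ln(ln(visc_i + 0.8)) + 10.975, blended linearly by mass fraction; since VBN is linear in VBI_i = ln(ln(visc_i + 0.8)) and the fractions sum to 1, blend VBI directly: visc = exp(exp(VBI_blend)) - 0.8
VBI_1 = ln(ln(40.2 + 0.8)) = 1.31199
VBI_2 = ln(ln(539 + 0.8)) = 1.83915
VBI_blend = 0.51 * 1.31199 + 0.49 * 1.83915 = 1.5703
visc_blend = exp(exp(1.5703)) - 0.8 = 121.7

121.7 cSt


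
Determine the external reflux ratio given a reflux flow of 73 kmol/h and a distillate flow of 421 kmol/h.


Reflux ratio definition: R = L / D (liquid returned / distillate withdrawn)
L = 73 kmol/h, D = 421 kmol/h
R = 73 / 421 = 0.1734

0.1734


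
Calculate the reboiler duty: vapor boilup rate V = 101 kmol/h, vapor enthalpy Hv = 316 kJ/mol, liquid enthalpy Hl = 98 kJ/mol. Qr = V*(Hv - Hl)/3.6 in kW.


Qr = 101 * (316 - 98) / 3.6 = 101 * 218 / 3.6 = 6116

6116 kW


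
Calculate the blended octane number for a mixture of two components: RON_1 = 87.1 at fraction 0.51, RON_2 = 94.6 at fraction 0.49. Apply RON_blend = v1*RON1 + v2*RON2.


Linear blending: RON_blend = sum(vi * RONi)
Contribution 1: 0.51 * 87.1 = 44.421
Contribution 2: 0.49 * 94.6 = 46.354
RON_blend = 44.421 + 46.354 = 90.775

90.775


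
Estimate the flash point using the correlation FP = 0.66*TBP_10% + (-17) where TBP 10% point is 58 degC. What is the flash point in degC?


FP = 0.66 * 58 + (-17) = 21.28

21.28 degC


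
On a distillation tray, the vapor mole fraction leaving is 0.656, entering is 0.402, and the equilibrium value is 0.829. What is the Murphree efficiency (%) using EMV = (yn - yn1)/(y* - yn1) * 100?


Murphree vapor efficiency: EMV = (y_n - y_(n-1)) / (y*_n - y_(n-1)) * 100
EMV = (0.656 - 0.402) / (0.829 - 0.402) * 100 = 0.254 / 0.427 * 100 = 59.48

59.48 %


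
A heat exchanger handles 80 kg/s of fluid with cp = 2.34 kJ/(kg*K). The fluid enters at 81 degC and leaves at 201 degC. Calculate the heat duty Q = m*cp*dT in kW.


Q = m_dot * cp * delta_T
delta_T = 201 - 81 = 120 K
Q = 80 * 2.34 * 120
= 187.2 * 120
= 22464 kW

22464 kW


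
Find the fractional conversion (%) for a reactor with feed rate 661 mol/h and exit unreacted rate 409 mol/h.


X = (F_in - F_out) / F_in * 100
Moles reacted = 661 - 409 = 252
X = 252 / 661 * 100
= 0.3812 * 100
= 38.12 %

38.12 %


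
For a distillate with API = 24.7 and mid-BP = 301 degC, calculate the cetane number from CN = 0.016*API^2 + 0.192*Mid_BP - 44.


CN = 0.016 * 24.7^2 + 0.192 * 301 - 44
CN = 9.76144 + 57.792 - 44 = 23.55344

23.55344


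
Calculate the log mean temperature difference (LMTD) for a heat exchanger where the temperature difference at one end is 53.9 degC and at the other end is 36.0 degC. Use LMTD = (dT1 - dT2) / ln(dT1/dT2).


LMTD = (dT1 - dT2) / ln(dT1/dT2)
= (53.9 - 36.0) / ln(53.9 / 36.0) = 17.9 / 0.403612 = 44.35

44.35 degC


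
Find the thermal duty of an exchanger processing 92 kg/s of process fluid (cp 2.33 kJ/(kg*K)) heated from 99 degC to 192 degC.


Q = m_dot * cp * delta_T
delta_T = 192 - 99 = 93 K
Q = 92 * 2.33 * 93
= 214.36 * 93
= 19935.48 kW

19935.48 kW


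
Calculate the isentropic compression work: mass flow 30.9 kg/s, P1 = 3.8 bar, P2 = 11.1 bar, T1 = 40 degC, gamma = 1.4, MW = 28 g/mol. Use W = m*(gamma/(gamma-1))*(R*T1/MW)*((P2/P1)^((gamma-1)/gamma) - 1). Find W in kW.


Isentropic work: W = m*(gamma/(gamma-1))*(R*T1/MW)*((P2/P1)^((gamma-1)/gamma) - 1)
T1 = 40 + 273.15 = 313.15 K
Pressure ratio = 11.1 / 3.8 = 2.92105
Exponent = (1.4 - 1)/1.4 = 0.285714
(P2/P1)^exp - 1 = 2.92105^0.285714 - 1 = 0.358348
W = 30.9 * 1.4 / 0.4 * 8.314 * 313.15 / 28 * 0.358348 = 3604

3604 kW


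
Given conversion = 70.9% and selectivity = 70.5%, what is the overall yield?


Overall yield = conversion (%) * selectivity (%) / 100
Conversion = 70.9%, Selectivity = 70.5%
Y = 70.9 * 70.5 / 100
= 49.9845 %

49.9845 %


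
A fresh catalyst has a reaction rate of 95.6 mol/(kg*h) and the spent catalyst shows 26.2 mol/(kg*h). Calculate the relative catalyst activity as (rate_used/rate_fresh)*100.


Activity (%) = (rate_used / rate_fresh) * 100
rate_used = 26.2, rate_fresh = 95.6
= (26.2 / 95.6) * 100
= 0.2741 * 100 = 27.41

27.41 %


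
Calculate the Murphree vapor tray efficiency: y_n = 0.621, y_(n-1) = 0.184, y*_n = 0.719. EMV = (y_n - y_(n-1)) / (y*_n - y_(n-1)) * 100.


Murphree vapor efficiency: EMV = (y_n - y_(n-1)) / (y*_n - y_(n-1)) * 100
EMV = (0.621 - 0.184) / (0.719 - 0.184) * 100 = 0.437 / 0.535 * 100 = 81.68

81.68 %


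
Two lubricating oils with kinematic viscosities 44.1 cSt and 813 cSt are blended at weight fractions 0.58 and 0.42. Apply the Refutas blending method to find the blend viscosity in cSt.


Refutas method: VBN_i = 14.534*ln(ln(visc_i + 0.8)) + 10.975, blended linearly by mass fraction; since VBN is linear in VBI_i = ln(ln(visc_i + 0.8)) and the fractions sum to 1, blend VBI directly: visc = exp(exp(VBI_blend)) - 0.8
VBI_1 = ln(ln(44.1 + 0.8)) = 1.33617
VBI_2 = ln(ln(813 + 0.8)) = 1.90236
VBI_blend = 0.58 * 1.33617 + 0.42 * 1.90236 = 1.57397
visc_blend = exp(exp(1.57397)) - 0.8 = 123.9

123.9 cSt


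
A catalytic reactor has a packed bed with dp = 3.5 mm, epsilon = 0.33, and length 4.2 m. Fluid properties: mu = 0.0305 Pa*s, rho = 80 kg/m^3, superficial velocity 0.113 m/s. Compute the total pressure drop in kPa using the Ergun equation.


dp = 3.5 mm = 0.0035 m
Viscous term = 150*0.0305*0.113*(1-0.33)^2 / (0.0035^2*0.33^3) = 527159
Inertial term = 1.75*80*0.113^2*(1-0.33) / (0.0035*0.33^3) = 9522.48
dP/L = 527159 + 9522.48 = 536681 Pa/m
dP = 536681 * 4.2 / 1000 = 2254 kPa

2254 kPa


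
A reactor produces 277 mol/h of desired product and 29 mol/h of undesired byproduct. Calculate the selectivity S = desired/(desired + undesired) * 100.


Selectivity = desired / (desired + undesired) * 100
Total products = 277 + 29 = 306 mol/h
S = 277 / 306 * 100
= 0.9052 * 100
= 90.52 %

90.52 %


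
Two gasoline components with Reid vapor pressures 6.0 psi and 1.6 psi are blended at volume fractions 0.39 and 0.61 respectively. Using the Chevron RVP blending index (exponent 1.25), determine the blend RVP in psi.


Chevron index: RVP_blend = (sum xi*RVPi^1.25)^(1/1.25)
RVP^1.25 terms: 0.39 * 6.0^1.25 + 0.61 * 1.6^1.25 = 4.75999
RVP_blend = 4.75999^(1/1.25) = 3.484

3.484 psi


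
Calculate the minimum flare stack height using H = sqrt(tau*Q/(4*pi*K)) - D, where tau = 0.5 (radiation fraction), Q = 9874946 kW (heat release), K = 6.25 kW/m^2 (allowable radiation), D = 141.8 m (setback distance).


tau*Q/(4*pi*K) = 0.5 * 9874946 / (4 * pi * 6.25) = 62865.9
sqrt(62865.9) = 250.731
H = 250.731 - 141.8 = 108.9

108.9 m


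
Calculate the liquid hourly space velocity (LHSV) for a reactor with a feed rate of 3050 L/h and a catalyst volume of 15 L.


LHSV = volumetric feed rate / catalyst volume
= 3050 L/h / 15 L
= 203.3 h^-1

203.3 h^-1


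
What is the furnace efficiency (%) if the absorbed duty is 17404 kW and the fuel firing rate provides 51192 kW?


Furnace efficiency = Q_absorbed / Q_fuel * 100
= 17404 / 51192 * 100 = 34.00

34.00 %


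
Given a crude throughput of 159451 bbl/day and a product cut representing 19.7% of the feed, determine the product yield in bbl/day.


Crude throughput = 159451 bbl/day
Fraction yield = 19.7%
yield = throughput * fraction / 100
yield = 159451 * 19.7 / 100 = 31411.847

31411.847 bbl/day
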